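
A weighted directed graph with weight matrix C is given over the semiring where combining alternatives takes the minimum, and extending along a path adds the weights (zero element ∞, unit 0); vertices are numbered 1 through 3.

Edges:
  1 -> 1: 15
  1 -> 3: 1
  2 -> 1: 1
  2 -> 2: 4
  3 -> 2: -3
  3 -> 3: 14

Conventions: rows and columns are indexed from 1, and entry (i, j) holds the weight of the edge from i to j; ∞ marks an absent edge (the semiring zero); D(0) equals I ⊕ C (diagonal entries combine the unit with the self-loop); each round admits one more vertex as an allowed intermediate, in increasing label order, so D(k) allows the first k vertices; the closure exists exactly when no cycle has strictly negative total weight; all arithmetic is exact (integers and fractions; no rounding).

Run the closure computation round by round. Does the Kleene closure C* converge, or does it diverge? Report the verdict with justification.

D(0):
  [0, ∞, 1]
  [1, 0, ∞]
  [∞, -3, 0]
D(1):
  [0, ∞, 1]
  [1, 0, 2]
  [∞, -3, 0]
Detection: at round 2, diagonal entry (3, 3) turns strictly negative.
Key observation: the cycle 3->2->1->3 has total weight (-3) + 1 + 1, which is strictly negative.
Answer: DIVERGES — negative cycle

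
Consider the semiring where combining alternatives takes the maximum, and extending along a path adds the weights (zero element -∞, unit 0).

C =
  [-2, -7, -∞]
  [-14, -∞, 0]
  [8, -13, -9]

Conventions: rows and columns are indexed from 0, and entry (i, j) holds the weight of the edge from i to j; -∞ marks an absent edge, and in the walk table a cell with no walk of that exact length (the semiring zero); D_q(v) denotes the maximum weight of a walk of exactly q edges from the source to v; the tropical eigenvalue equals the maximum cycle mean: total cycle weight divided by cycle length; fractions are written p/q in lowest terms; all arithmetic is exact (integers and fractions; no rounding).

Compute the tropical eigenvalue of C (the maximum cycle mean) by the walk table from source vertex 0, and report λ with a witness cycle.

q=0: [0, -∞, -∞]
q=1: [-2, -7, -∞]
q=2: [-4, -9, -7]
q=3: [1, -11, -9]
Optimal cycle mean attained by: cycle 0->1->2->0, total (-7) + 0 + 8, length 3.
Answer: λ = 1/3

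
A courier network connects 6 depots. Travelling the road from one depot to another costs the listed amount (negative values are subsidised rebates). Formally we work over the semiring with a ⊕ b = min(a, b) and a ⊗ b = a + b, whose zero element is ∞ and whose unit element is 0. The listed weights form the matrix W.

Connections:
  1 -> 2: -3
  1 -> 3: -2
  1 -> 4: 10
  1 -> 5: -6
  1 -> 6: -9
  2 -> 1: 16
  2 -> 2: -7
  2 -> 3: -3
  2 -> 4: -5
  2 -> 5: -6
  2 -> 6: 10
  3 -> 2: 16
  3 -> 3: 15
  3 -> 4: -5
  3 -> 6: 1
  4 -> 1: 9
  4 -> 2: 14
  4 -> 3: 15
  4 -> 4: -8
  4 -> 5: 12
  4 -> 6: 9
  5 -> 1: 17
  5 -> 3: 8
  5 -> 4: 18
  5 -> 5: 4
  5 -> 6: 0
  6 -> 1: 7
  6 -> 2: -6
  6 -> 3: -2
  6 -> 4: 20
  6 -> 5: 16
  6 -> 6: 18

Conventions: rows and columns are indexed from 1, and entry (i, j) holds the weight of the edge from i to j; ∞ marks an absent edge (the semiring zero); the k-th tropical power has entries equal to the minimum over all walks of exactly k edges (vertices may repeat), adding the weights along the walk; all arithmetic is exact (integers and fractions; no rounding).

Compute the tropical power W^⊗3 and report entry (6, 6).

W^⊗2:
  [-2, -15, -11, -8, -9, -6]
  [4, -14, -10, -13, -13, -6]
  [4, -5, -1, -13, 7, 4]
  [1, 3, 7, -16, 3, 0]
  [7, -6, -2, 3, 8, 4]
  [10, -13, -9, -11, -12, -2]
W^⊗3:
  [1, -22, -18, -20, -21, -11]
  [-4, -21, -17, -21, -20, -13]
  [-4, -12, -8, -21, -11, -5]
  [-7, -6, -2, -24, -5, -8]
  [10, -13, -9, -11, -12, -2]
  [-2, -20, -16, -19, -19, -12]
Key observation: the optimum is the walk 6->2->5->6, with weight (-6) + (-6) + 0 = -12.
Optimal value attained by: walk 6->2->5->6.
Answer: (W^⊗3)[6][6] = -12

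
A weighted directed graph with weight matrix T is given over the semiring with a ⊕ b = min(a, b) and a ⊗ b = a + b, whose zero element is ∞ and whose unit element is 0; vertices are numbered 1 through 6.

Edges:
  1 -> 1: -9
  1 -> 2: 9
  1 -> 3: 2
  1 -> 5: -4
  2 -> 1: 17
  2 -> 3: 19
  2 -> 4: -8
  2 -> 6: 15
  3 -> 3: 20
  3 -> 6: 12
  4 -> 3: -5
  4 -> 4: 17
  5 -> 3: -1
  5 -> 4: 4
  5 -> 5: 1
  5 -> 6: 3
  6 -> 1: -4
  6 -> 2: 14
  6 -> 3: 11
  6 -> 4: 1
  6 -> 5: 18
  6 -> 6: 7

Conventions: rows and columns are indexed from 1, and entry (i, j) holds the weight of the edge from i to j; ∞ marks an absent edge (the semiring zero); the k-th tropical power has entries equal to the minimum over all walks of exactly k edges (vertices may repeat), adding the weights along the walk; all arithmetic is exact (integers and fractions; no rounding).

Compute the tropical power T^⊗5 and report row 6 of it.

T^⊗2:
  [-18, 0, -7, 0, -13, -1]
  [8, 26, -13, 9, 13, 22]
  [8, 26, 23, 13, 30, 19]
  [∞, ∞, 12, 34, ∞, 7]
  [-1, 17, -1, 4, 2, 4]
  [-13, 5, -4, 6, -8, 14]
T^⊗3:
  [-27, -9, -16, -9, -22, -10]
  [-1, 17, 4, 17, 4, -1]
  [-1, 17, 8, 18, 4, 26]
  [3, 21, 18, 8, 25, 14]
  [-10, 8, -1, 5, -5, 5]
  [-22, -4, -11, -4, -17, -5]
T^⊗4:
  [-36, -18, -25, -18, -31, -19]
  [-10, 8, 1, 0, -5, 6]
  [-10, 8, 1, 8, -5, 7]
  [-6, 12, 3, 13, -1, 21]
  [-19, -1, -8, -1, -14, -2]
  [-31, -13, -20, -13, -26, -14]
T^⊗5:
  [-45, -27, -34, -27, -40, -28]
  [-19, -1, -8, -1, -14, -2]
  [-19, -1, -8, -1, -14, -2]
  [-15, 3, -4, 3, -10, 2]
  [-28, -10, -17, -10, -23, -11]
  [-40, -22, -29, -22, -35, -23]
Answer: row 6 of T^⊗5 = [-40, -22, -29, -22, -35, -23]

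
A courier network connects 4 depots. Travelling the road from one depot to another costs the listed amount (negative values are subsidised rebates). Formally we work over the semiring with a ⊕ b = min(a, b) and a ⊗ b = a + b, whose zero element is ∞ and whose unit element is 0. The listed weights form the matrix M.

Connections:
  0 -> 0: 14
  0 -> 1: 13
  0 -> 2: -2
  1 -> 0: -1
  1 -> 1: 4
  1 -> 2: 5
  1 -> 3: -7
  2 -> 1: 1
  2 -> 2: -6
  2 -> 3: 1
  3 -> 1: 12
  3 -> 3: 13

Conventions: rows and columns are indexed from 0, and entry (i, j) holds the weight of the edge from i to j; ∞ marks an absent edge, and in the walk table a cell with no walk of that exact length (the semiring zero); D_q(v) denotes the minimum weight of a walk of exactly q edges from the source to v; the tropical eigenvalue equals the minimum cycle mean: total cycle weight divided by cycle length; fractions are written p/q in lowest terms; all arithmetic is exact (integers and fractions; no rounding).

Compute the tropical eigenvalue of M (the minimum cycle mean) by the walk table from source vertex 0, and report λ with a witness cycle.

q=0: [0, ∞, ∞, ∞]
q=1: [14, 13, -2, ∞]
q=2: [12, -1, -8, -1]
q=3: [-2, -7, -14, -8]
q=4: [-8, -13, -20, -14]
Optimal cycle mean attained by: cycle 2->2, total (-6), length 1.
Answer: λ = -6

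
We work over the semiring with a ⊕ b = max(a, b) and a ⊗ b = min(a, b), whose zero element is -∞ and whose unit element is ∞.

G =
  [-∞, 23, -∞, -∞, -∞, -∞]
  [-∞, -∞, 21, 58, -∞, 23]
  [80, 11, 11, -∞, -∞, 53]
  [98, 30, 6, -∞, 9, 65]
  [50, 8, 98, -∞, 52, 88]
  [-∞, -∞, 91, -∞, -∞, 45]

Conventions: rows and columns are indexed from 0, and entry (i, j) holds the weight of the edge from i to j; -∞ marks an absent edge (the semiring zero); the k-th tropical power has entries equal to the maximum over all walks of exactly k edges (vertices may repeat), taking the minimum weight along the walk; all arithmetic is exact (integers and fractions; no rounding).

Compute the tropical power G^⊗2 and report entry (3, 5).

G^⊗2:
  [-∞, -∞, 21, 23, -∞, 23]
  [58, 30, 23, -∞, 9, 58]
  [11, 23, 53, 11, -∞, 45]
  [9, 23, 65, 30, 9, 45]
  [80, 23, 88, 8, 52, 53]
  [80, 11, 45, -∞, -∞, 53]
Key observation: the optimum is the walk 3->5->5, with weight 65 min 45 = 45.
Optimal value attained by: walk 3->5->5.
Answer: (G^⊗2)[3][5] = 45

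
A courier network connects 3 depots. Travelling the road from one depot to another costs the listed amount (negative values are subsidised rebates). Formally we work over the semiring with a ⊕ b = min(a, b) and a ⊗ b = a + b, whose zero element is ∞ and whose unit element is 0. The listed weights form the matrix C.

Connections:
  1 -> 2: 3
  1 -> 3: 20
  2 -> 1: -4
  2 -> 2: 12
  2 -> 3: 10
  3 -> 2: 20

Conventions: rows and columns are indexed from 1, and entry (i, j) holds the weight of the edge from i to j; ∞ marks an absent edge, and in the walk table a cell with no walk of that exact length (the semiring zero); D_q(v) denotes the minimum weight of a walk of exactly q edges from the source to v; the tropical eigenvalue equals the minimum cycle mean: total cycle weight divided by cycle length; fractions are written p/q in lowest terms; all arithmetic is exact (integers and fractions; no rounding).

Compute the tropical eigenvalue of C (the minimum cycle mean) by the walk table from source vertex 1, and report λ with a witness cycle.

q=0: [0, ∞, ∞]
q=1: [∞, 3, 20]
q=2: [-1, 15, 13]
q=3: [11, 2, 19]
Optimal cycle mean attained by: cycle 1->2->1, total 3 + (-4), length 2.
Answer: λ = -1/2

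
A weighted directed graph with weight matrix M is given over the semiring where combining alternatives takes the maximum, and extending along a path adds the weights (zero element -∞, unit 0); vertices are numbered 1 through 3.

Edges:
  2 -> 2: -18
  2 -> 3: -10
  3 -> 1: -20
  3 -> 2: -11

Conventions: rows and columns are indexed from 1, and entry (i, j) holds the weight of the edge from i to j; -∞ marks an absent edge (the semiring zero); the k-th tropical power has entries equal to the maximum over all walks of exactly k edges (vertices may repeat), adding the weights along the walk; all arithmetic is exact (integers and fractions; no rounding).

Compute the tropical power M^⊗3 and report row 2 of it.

M^⊗2:
  [-∞, -∞, -∞]
  [-30, -21, -28]
  [-∞, -29, -21]
M^⊗3:
  [-∞, -∞, -∞]
  [-48, -39, -31]
  [-41, -32, -39]
Answer: row 2 of M^⊗3 = [-48, -39, -31]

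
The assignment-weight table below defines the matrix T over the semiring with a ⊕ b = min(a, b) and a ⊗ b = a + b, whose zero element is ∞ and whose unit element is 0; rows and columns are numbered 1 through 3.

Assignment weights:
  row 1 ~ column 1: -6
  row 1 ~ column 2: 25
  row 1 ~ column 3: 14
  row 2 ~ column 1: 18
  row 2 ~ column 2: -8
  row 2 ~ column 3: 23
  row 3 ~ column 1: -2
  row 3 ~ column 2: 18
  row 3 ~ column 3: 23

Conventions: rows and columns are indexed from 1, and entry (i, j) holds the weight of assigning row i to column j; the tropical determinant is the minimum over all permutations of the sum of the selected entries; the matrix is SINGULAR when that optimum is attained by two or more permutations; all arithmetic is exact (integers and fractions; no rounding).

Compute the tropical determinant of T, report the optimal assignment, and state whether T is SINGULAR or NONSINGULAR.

σ = (1, 2, 3): (-6) + (-8) + 23 = 9
σ = (1, 3, 2): (-6) + 23 + 18 = 35
σ = (2, 1, 3): 25 + 18 + 23 = 66
σ = (2, 3, 1): 25 + 23 + (-2) = 46
σ = (3, 1, 2): 14 + 18 + 18 = 50
σ = (3, 2, 1): 14 + (-8) + (-2) = 4
Optimal value attained by: σ = (3, 2, 1).
Answer: det⊕(T) = 4; verdict: NONSINGULAR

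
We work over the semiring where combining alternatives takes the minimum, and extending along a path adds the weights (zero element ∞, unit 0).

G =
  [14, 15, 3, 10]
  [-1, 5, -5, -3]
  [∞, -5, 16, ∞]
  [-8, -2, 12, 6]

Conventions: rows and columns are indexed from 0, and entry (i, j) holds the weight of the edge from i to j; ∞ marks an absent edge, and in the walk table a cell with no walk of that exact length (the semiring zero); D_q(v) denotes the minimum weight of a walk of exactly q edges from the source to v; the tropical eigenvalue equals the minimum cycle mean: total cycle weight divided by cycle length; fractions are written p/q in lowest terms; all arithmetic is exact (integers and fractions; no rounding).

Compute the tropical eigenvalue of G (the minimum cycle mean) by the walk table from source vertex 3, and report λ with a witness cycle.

q=0: [∞, ∞, ∞, 0]
q=1: [-8, -2, 12, 6]
q=2: [-3, 3, -7, -5]
q=3: [-13, -12, -2, 0]
q=4: [-13, -7, -17, -15]
Optimal cycle mean attained by: cycle 1->2->1, total (-5) + (-5), length 2.
Answer: λ = -5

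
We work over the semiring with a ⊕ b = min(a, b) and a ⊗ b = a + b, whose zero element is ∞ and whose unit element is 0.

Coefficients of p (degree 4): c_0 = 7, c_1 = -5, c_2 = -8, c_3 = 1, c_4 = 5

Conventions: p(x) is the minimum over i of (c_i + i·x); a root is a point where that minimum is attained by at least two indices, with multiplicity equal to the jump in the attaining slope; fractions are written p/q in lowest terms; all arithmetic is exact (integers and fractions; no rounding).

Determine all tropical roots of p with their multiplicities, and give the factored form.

hull edge (i=0, c=7) to (i=1, c=-5): slope -12, span 1
hull edge (i=1, c=-5) to (i=2, c=-8): slope -3, span 1
hull edge (i=2, c=-8) to (i=4, c=5): slope 13/2, span 2
Factored form: p(x) = 5 ⊗ (x ⊕ (-13/2)) ⊗ (x ⊕ (-13/2)) ⊗ (x ⊕ 3) ⊗ (x ⊕ 12)
Answer: roots = -13/2 (mult 2), 3 (mult 1), 12 (mult 1)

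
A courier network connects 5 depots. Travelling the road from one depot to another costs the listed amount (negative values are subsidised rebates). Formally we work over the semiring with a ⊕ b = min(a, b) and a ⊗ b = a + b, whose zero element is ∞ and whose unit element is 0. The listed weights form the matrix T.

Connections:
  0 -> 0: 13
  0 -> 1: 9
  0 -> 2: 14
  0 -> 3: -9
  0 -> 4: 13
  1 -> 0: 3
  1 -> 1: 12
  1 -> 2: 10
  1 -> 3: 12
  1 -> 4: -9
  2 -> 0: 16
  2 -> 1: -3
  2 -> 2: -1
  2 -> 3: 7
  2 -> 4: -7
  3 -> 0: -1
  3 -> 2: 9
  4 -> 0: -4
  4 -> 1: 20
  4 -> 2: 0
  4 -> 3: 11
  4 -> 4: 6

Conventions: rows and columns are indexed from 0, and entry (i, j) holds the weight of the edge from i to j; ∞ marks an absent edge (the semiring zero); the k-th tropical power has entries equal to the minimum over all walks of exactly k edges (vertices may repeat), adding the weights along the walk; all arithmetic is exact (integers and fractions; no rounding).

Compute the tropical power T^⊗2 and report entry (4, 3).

T^⊗2:
  [-10, 11, 0, 4, 0]
  [-13, 7, -9, -6, -3]
  [-11, -4, -7, 4, -12]
  [12, 6, 8, -10, 2]
  [2, -3, -1, -13, -7]
Key observation: the optimum is the walk 4->0->3, with weight (-4) + (-9) = -13.
Optimal value attained by: walk 4->0->3.
Answer: (T^⊗2)[4][3] = -13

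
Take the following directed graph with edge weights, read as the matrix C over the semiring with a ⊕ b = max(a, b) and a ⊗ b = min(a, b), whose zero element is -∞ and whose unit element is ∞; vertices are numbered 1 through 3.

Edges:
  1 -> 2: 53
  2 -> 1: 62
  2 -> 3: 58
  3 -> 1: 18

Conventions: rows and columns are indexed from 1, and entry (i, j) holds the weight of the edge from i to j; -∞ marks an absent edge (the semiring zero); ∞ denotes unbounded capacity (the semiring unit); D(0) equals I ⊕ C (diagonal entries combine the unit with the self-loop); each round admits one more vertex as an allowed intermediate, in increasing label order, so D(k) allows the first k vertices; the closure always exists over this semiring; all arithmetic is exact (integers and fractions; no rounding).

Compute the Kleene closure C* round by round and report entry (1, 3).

D(0):
  [∞, 53, -∞]
  [62, ∞, 58]
  [18, -∞, ∞]
D(1):
  [∞, 53, -∞]
  [62, ∞, 58]
  [18, 18, ∞]
D(2):
  [∞, 53, 53]
  [62, ∞, 58]
  [18, 18, ∞]
D(3):
  [∞, 53, 53]
  [62, ∞, 58]
  [18, 18, ∞]
Answer: C*[1][3] = 53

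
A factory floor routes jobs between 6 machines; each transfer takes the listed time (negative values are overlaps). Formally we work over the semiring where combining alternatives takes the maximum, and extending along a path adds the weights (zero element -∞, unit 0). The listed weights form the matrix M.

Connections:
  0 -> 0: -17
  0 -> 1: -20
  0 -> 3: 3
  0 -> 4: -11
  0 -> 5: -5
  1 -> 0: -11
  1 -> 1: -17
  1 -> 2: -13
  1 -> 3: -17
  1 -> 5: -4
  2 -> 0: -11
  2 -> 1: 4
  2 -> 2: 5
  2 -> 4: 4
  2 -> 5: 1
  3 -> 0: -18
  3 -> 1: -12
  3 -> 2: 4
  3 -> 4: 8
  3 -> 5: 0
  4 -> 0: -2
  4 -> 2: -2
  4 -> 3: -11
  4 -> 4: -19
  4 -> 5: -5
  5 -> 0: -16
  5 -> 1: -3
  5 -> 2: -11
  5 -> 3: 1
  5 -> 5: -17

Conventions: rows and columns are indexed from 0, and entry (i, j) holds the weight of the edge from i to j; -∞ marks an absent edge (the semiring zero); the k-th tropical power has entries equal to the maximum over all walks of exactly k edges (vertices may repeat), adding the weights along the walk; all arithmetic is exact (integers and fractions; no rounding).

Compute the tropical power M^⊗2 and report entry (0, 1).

M^⊗2:
  [-13, -8, 7, -4, 11, 3]
  [-20, -7, -8, -3, -9, -12]
  [2, 9, 10, 2, 9, 6]
  [6, 8, 9, 1, 8, 5]
  [-13, 2, 3, 1, 2, -1]
  [-14, -7, 5, -13, 9, 1]
Key observation: the optimum is the walk 0->5->1, with weight (-5) + (-3) = -8.
Optimal value attained by: walk 0->5->1.
Answer: (M^⊗2)[0][1] = -8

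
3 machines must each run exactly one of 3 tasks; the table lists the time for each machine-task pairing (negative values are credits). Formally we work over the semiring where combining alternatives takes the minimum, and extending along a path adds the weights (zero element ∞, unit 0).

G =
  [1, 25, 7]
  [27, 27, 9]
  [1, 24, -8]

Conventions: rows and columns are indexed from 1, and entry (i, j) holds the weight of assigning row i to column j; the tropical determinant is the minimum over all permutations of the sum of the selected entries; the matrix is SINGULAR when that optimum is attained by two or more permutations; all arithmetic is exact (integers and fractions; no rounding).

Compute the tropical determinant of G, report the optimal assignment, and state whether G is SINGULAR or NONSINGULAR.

σ = (1, 2, 3): 1 + 27 + (-8) = 20
σ = (1, 3, 2): 1 + 9 + 24 = 34
σ = (2, 1, 3): 25 + 27 + (-8) = 44
σ = (2, 3, 1): 25 + 9 + 1 = 35
σ = (3, 1, 2): 7 + 27 + 24 = 58
σ = (3, 2, 1): 7 + 27 + 1 = 35
Optimal value attained by: σ = (1, 2, 3).
Answer: det⊕(G) = 20; verdict: NONSINGULAR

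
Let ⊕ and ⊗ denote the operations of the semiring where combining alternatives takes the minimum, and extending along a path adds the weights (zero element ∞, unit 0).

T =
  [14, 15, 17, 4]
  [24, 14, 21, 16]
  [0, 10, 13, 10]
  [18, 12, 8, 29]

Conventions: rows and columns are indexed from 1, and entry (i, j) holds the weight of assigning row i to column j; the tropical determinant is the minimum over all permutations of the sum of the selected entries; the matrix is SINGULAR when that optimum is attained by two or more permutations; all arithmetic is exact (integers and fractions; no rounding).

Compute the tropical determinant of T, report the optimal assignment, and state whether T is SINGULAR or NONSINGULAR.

σ = (1, 2, 3, 4): 14 + 14 + 13 + 29 = 70
σ = (1, 2, 4, 3): 14 + 14 + 10 + 8 = 46
σ = (1, 3, 2, 4): 14 + 21 + 10 + 29 = 74
σ = (1, 3, 4, 2): 14 + 21 + 10 + 12 = 57
σ = (1, 4, 2, 3): 14 + 16 + 10 + 8 = 48
σ = (1, 4, 3, 2): 14 + 16 + 13 + 12 = 55
σ = (2, 1, 3, 4): 15 + 24 + 13 + 29 = 81
σ = (2, 1, 4, 3): 15 + 24 + 10 + 8 = 57
σ = (2, 3, 1, 4): 15 + 21 + 0 + 29 = 65
σ = (2, 3, 4, 1): 15 + 21 + 10 + 18 = 64
σ = (2, 4, 1, 3): 15 + 16 + 0 + 8 = 39
σ = (2, 4, 3, 1): 15 + 16 + 13 + 18 = 62
σ = (3, 1, 2, 4): 17 + 24 + 10 + 29 = 80
σ = (3, 1, 4, 2): 17 + 24 + 10 + 12 = 63
σ = (3, 2, 1, 4): 17 + 14 + 0 + 29 = 60
σ = (3, 2, 4, 1): 17 + 14 + 10 + 18 = 59
σ = (3, 4, 1, 2): 17 + 16 + 0 + 12 = 45
σ = (3, 4, 2, 1): 17 + 16 + 10 + 18 = 61
σ = (4, 1, 2, 3): 4 + 24 + 10 + 8 = 46
σ = (4, 1, 3, 2): 4 + 24 + 13 + 12 = 53
σ = (4, 2, 1, 3): 4 + 14 + 0 + 8 = 26
σ = (4, 2, 3, 1): 4 + 14 + 13 + 18 = 49
σ = (4, 3, 1, 2): 4 + 21 + 0 + 12 = 37
σ = (4, 3, 2, 1): 4 + 21 + 10 + 18 = 53
Optimal value attained by: σ = (4, 2, 1, 3).
Answer: det⊕(T) = 26; verdict: NONSINGULAR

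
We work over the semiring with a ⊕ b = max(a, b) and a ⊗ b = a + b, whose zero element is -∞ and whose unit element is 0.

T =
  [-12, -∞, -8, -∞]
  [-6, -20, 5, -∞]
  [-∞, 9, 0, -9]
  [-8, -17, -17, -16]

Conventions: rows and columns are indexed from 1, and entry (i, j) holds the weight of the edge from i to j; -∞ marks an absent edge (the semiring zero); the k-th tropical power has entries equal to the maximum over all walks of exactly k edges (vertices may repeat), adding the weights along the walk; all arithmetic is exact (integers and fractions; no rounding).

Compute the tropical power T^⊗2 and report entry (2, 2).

T^⊗2:
  [-24, 1, -8, -17]
  [-18, 14, 5, -4]
  [3, 9, 14, -9]
  [-20, -8, -12, -26]
Key observation: the optimum is the walk 2->3->2, with weight 5 + 9 = 14.
Optimal value attained by: walk 2->3->2.
Answer: (T^⊗2)[2][2] = 14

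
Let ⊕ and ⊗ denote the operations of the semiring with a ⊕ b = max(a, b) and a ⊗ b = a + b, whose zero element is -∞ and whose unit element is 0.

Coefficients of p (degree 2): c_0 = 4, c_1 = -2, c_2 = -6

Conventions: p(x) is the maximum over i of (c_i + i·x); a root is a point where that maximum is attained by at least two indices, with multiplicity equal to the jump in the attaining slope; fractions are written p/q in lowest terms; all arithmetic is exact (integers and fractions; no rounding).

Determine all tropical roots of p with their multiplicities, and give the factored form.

hull edge (i=0, c=4) to (i=2, c=-6): slope -5, span 2
Factored form: p(x) = -6 ⊗ (x ⊕ 5) ⊗ (x ⊕ 5)
Answer: roots = 5 (mult 2)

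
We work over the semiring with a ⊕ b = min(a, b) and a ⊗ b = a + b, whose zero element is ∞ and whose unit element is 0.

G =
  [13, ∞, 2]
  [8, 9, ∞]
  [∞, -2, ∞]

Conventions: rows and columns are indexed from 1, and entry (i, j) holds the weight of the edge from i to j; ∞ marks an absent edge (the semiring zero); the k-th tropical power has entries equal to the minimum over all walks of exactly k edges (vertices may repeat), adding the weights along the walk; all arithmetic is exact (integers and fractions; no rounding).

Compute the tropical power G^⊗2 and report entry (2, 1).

G^⊗2:
  [26, 0, 15]
  [17, 18, 10]
  [6, 7, ∞]
Key observation: the optimum is the walk 2->2->1, with weight 9 + 8 = 17.
Optimal value attained by: walk 2->2->1.
Answer: (G^⊗2)[2][1] = 17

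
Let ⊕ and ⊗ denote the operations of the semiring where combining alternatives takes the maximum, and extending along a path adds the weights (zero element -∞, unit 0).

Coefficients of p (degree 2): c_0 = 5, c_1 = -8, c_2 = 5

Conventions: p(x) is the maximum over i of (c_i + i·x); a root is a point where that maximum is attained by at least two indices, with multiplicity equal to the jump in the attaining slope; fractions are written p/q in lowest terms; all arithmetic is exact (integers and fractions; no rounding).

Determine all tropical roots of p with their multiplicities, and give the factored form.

hull edge (i=0, c=5) to (i=2, c=5): slope 0, span 2
Factored form: p(x) = 5 ⊗ (x ⊕ 0) ⊗ (x ⊕ 0)
Answer: roots = 0 (mult 2)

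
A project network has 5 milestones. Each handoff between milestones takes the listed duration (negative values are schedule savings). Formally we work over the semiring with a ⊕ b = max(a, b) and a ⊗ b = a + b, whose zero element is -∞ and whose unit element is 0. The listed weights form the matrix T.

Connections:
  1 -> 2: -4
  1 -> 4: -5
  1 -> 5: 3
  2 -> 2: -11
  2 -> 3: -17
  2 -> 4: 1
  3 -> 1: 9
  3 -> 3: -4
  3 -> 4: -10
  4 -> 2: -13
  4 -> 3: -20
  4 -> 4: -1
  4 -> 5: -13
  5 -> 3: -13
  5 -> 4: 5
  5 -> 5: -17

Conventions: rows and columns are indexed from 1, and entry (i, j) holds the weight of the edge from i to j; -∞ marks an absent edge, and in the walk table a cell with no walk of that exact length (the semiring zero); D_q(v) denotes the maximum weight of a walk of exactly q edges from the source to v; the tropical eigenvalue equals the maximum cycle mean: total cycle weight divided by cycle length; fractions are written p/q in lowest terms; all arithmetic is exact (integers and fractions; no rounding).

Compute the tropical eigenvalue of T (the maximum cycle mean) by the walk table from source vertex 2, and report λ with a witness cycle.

q=0: [-∞, 0, -∞, -∞, -∞]
q=1: [-∞, -11, -17, 1, -∞]
q=2: [-8, -12, -19, 0, -12]
q=3: [-10, -12, -20, -1, -5]
q=4: [-11, -14, -18, 0, -7]
q=5: [-9, -13, -20, -1, -8]
Optimal cycle mean attained by: cycle 1->5->3->1, total 3 + (-13) + 9, length 3.
Answer: λ = -1/3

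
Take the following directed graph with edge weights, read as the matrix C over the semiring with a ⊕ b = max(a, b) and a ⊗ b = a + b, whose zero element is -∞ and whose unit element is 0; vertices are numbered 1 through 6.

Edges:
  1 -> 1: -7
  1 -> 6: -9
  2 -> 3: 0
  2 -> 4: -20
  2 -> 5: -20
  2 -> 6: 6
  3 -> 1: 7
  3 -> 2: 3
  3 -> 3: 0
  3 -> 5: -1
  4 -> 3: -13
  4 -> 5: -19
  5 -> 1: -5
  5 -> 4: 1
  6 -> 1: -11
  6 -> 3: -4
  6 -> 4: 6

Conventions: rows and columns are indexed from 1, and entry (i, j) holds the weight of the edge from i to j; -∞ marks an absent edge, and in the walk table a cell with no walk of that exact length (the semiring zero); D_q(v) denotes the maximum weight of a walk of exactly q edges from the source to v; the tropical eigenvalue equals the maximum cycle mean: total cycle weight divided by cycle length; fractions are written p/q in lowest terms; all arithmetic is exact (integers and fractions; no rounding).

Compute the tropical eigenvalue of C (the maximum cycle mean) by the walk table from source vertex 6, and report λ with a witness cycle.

q=0: [-∞, -∞, -∞, -∞, -∞, 0]
q=1: [-11, -∞, -4, 6, -∞, -∞]
q=2: [3, -1, -4, -∞, -5, -20]
q=3: [3, -1, -1, -4, -5, 5]
q=4: [6, 2, 1, 11, -2, 5]
q=5: [8, 4, 2, 11, 0, 8]
q=6: [9, 5, 4, 14, 1, 10]
Optimal cycle mean attained by: cycle 2->6->3->2, total 6 + (-4) + 3, length 3.
Answer: λ = 5/3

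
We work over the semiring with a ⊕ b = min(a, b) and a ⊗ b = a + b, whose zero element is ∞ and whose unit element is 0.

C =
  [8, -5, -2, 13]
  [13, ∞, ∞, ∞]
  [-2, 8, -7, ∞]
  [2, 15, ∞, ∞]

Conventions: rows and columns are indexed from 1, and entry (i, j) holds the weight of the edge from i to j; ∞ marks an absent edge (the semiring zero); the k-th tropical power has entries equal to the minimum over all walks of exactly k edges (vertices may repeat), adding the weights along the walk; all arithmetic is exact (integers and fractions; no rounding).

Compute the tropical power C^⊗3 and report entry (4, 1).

C^⊗2:
  [-4, 3, -9, 21]
  [21, 8, 11, 26]
  [-9, -7, -14, 11]
  [10, -3, 0, 15]
C^⊗3:
  [-11, -9, -16, 9]
  [9, 16, 4, 34]
  [-16, -14, -21, 4]
  [-2, 5, -7, 23]
Key observation: the optimum is the walk 4->1->3->1, with weight 2 + (-2) + (-2) = -2.
Optimal value attained by: walk 4->1->3->1.
Answer: (C^⊗3)[4][1] = -2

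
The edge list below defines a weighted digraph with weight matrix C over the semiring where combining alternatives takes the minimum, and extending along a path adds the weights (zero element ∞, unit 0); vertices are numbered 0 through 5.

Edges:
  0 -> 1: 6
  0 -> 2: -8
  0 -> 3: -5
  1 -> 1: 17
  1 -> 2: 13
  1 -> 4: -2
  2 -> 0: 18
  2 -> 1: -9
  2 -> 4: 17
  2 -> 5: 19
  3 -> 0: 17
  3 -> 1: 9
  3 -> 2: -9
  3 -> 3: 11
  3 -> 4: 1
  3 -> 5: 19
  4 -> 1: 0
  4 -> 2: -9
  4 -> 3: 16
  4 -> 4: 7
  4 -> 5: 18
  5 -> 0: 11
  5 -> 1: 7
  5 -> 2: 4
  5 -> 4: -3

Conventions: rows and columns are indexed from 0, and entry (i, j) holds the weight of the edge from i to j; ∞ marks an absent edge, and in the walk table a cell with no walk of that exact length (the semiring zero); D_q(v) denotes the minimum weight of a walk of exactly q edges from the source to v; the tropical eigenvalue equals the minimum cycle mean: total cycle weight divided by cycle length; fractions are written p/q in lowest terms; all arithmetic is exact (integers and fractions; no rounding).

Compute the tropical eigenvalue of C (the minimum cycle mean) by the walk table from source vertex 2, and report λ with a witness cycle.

q=0: [∞, ∞, 0, ∞, ∞, ∞]
q=1: [18, -9, ∞, ∞, 17, 19]
q=2: [30, 8, 4, 13, -11, 35]
q=3: [22, -11, -20, 5, -4, 7]
q=4: [-2, -29, -13, 12, -13, -1]
q=5: [5, -22, -22, -7, -31, 5]
q=6: [-4, -31, -40, -15, -24, -13]
Optimal cycle mean attained by: cycle 1->4->2->1, total (-2) + (-9) + (-9), length 3.
Answer: λ = -20/3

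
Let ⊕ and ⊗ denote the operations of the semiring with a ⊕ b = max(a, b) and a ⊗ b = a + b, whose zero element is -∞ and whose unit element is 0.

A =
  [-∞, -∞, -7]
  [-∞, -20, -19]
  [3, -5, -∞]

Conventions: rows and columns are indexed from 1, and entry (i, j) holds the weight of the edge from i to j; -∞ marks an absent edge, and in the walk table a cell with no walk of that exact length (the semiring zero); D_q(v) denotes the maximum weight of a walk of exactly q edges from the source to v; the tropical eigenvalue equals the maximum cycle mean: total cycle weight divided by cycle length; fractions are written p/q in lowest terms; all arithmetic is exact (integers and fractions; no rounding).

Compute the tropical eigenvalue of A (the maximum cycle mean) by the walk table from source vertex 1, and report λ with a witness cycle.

q=0: [0, -∞, -∞]
q=1: [-∞, -∞, -7]
q=2: [-4, -12, -∞]
q=3: [-∞, -32, -11]
Optimal cycle mean attained by: cycle 1->3->1, total (-7) + 3, length 2.
Answer: λ = -2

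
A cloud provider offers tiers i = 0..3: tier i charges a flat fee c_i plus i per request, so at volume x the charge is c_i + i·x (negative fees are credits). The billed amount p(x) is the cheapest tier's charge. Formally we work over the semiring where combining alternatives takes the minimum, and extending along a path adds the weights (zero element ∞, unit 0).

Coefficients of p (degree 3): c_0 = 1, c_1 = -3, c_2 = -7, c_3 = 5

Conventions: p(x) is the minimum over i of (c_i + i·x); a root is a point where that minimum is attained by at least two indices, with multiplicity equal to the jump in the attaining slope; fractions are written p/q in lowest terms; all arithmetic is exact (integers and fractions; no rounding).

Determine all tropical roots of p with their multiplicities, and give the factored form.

hull edge (i=0, c=1) to (i=2, c=-7): slope -4, span 2
hull edge (i=2, c=-7) to (i=3, c=5): slope 12, span 1
Factored form: p(x) = 5 ⊗ (x ⊕ (-12)) ⊗ (x ⊕ 4) ⊗ (x ⊕ 4)
Answer: roots = -12 (mult 1), 4 (mult 2)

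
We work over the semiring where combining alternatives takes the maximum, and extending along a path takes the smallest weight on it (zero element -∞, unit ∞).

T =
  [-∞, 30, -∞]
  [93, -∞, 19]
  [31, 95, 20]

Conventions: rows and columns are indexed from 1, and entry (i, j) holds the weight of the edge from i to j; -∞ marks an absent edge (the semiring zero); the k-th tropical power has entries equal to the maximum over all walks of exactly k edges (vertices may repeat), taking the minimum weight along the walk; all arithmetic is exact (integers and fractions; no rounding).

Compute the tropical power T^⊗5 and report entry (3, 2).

T^⊗2:
  [30, -∞, 19]
  [19, 30, 19]
  [93, 30, 20]
T^⊗3:
  [19, 30, 19]
  [30, 19, 19]
  [30, 30, 20]
T^⊗4:
  [30, 19, 19]
  [19, 30, 19]
  [30, 30, 20]
T^⊗5:
  [19, 30, 19]
  [30, 19, 19]
  [30, 30, 20]
Key observation: the optimum is the walk 3->2->1->2->1->2, with weight 95 min 93 min 30 min 93 min 30 = 30.
Optimal value attained by: walk 3->2->1->2->1->2.
Answer: (T^⊗5)[3][2] = 30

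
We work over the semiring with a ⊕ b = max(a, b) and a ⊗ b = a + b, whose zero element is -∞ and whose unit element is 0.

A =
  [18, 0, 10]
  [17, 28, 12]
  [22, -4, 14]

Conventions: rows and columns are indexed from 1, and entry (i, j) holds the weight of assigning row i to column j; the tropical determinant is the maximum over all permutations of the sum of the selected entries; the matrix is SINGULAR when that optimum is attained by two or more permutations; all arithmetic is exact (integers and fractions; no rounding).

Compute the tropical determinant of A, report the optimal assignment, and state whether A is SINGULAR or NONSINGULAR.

σ = (1, 2, 3): 18 + 28 + 14 = 60
σ = (1, 3, 2): 18 + 12 + (-4) = 26
σ = (2, 1, 3): 0 + 17 + 14 = 31
σ = (2, 3, 1): 0 + 12 + 22 = 34
σ = (3, 1, 2): 10 + 17 + (-4) = 23
σ = (3, 2, 1): 10 + 28 + 22 = 60
Optimal value attained by: σ = (1, 2, 3).
Answer: det⊕(A) = 60; verdict: SINGULAR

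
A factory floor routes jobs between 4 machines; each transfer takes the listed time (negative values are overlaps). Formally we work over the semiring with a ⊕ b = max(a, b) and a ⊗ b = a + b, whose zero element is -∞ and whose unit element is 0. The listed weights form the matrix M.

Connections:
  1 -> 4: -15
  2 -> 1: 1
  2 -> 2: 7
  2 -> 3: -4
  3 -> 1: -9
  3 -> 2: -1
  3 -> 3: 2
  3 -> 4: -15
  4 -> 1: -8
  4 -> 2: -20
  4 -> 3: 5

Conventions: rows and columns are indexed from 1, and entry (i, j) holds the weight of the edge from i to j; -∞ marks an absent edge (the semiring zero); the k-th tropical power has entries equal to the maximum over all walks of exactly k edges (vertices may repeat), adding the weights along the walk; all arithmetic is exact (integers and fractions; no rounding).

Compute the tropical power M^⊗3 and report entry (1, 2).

M^⊗2:
  [-23, -35, -10, -∞]
  [8, 14, 3, -14]
  [0, 6, 4, -13]
  [-4, 4, 7, -10]
M^⊗3:
  [-19, -11, -8, -25]
  [15, 21, 10, -7]
  [7, 13, 6, -11]
  [5, 11, 9, -8]
Key observation: the optimum is the walk 1->4->3->2, with weight (-15) + 5 + (-1) = -11.
Optimal value attained by: walk 1->4->3->2.
Answer: (M^⊗3)[1][2] = -11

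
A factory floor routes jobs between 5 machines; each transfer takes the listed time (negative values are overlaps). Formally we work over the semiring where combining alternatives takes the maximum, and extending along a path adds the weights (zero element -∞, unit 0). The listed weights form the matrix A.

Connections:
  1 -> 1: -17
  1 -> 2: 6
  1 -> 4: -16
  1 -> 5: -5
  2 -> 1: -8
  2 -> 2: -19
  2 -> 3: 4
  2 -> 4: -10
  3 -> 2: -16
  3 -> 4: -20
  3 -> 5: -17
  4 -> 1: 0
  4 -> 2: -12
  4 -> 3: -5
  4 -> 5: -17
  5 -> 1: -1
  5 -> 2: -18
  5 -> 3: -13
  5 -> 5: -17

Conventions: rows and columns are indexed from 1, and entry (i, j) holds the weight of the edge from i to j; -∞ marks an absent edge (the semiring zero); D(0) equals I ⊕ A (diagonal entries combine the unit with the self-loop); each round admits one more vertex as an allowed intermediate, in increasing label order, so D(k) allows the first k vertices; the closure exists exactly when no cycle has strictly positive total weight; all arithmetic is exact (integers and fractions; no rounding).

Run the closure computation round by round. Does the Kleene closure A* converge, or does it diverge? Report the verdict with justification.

D(0):
  [0, 6, -∞, -16, -5]
  [-8, 0, 4, -10, -∞]
  [-∞, -16, 0, -20, -17]
  [0, -12, -5, 0, -17]
  [-1, -18, -13, -∞, 0]
D(1):
  [0, 6, -∞, -16, -5]
  [-8, 0, 4, -10, -13]
  [-∞, -16, 0, -20, -17]
  [0, 6, -5, 0, -5]
  [-1, 5, -13, -17, 0]
D(2):
  [0, 6, 10, -4, -5]
  [-8, 0, 4, -10, -13]
  [-24, -16, 0, -20, -17]
  [0, 6, 10, 0, -5]
  [-1, 5, 9, -5, 0]
D(3):
  [0, 6, 10, -4, -5]
  [-8, 0, 4, -10, -13]
  [-24, -16, 0, -20, -17]
  [0, 6, 10, 0, -5]
  [-1, 5, 9, -5, 0]
D(4):
  [0, 6, 10, -4, -5]
  [-8, 0, 4, -10, -13]
  [-20, -14, 0, -20, -17]
  [0, 6, 10, 0, -5]
  [-1, 5, 9, -5, 0]
D(5):
  [0, 6, 10, -4, -5]
  [-8, 0, 4, -10, -13]
  [-18, -12, 0, -20, -17]
  [0, 6, 10, 0, -5]
  [-1, 5, 9, -5, 0]
Key observation: every diagonal entry stays at the unit through all rounds, so no improving cycle exists.
Answer: CONVERGES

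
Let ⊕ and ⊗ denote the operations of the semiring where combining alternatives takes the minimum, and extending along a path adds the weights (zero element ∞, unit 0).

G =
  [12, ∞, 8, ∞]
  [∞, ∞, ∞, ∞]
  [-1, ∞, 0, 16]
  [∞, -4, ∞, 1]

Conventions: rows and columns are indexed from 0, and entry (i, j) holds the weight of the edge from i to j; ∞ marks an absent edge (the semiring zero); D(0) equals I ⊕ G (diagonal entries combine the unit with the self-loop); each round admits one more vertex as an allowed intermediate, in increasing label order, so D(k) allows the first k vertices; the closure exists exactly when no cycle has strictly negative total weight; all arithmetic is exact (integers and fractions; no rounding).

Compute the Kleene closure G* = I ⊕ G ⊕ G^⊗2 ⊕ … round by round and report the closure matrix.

D(0):
  [0, ∞, 8, ∞]
  [∞, 0, ∞, ∞]
  [-1, ∞, 0, 16]
  [∞, -4, ∞, 0]
D(1):
  [0, ∞, 8, ∞]
  [∞, 0, ∞, ∞]
  [-1, ∞, 0, 16]
  [∞, -4, ∞, 0]
D(2):
  [0, ∞, 8, ∞]
  [∞, 0, ∞, ∞]
  [-1, ∞, 0, 16]
  [∞, -4, ∞, 0]
D(3):
  [0, ∞, 8, 24]
  [∞, 0, ∞, ∞]
  [-1, ∞, 0, 16]
  [∞, -4, ∞, 0]
D(4):
  [0, 20, 8, 24]
  [∞, 0, ∞, ∞]
  [-1, 12, 0, 16]
  [∞, -4, ∞, 0]
Answer: G* = [[0, 20, 8, 24], [∞, 0, ∞, ∞], [-1, 12, 0, 16], [∞, -4, ∞, 0]]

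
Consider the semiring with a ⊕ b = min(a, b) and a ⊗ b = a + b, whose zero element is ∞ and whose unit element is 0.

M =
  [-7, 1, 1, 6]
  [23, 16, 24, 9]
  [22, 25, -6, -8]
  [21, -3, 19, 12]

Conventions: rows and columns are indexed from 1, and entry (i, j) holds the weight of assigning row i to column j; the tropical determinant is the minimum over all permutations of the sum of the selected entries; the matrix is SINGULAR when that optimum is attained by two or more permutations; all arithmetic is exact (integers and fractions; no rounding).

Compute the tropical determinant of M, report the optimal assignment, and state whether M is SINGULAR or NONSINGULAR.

σ = (1, 2, 3, 4): (-7) + 16 + (-6) + 12 = 15
σ = (1, 2, 4, 3): (-7) + 16 + (-8) + 19 = 20
σ = (1, 3, 2, 4): (-7) + 24 + 25 + 12 = 54
σ = (1, 3, 4, 2): (-7) + 24 + (-8) + (-3) = 6
σ = (1, 4, 2, 3): (-7) + 9 + 25 + 19 = 46
σ = (1, 4, 3, 2): (-7) + 9 + (-6) + (-3) = -7
σ = (2, 1, 3, 4): 1 + 23 + (-6) + 12 = 30
σ = (2, 1, 4, 3): 1 + 23 + (-8) + 19 = 35
σ = (2, 3, 1, 4): 1 + 24 + 22 + 12 = 59
σ = (2, 3, 4, 1): 1 + 24 + (-8) + 21 = 38
σ = (2, 4, 1, 3): 1 + 9 + 22 + 19 = 51
σ = (2, 4, 3, 1): 1 + 9 + (-6) + 21 = 25
σ = (3, 1, 2, 4): 1 + 23 + 25 + 12 = 61
σ = (3, 1, 4, 2): 1 + 23 + (-8) + (-3) = 13
σ = (3, 2, 1, 4): 1 + 16 + 22 + 12 = 51
σ = (3, 2, 4, 1): 1 + 16 + (-8) + 21 = 30
σ = (3, 4, 1, 2): 1 + 9 + 22 + (-3) = 29
σ = (3, 4, 2, 1): 1 + 9 + 25 + 21 = 56
σ = (4, 1, 2, 3): 6 + 23 + 25 + 19 = 73
σ = (4, 1, 3, 2): 6 + 23 + (-6) + (-3) = 20
σ = (4, 2, 1, 3): 6 + 16 + 22 + 19 = 63
σ = (4, 2, 3, 1): 6 + 16 + (-6) + 21 = 37
σ = (4, 3, 1, 2): 6 + 24 + 22 + (-3) = 49
σ = (4, 3, 2, 1): 6 + 24 + 25 + 21 = 76
Optimal value attained by: σ = (1, 4, 3, 2).
Answer: det⊕(M) = -7; verdict: NONSINGULAR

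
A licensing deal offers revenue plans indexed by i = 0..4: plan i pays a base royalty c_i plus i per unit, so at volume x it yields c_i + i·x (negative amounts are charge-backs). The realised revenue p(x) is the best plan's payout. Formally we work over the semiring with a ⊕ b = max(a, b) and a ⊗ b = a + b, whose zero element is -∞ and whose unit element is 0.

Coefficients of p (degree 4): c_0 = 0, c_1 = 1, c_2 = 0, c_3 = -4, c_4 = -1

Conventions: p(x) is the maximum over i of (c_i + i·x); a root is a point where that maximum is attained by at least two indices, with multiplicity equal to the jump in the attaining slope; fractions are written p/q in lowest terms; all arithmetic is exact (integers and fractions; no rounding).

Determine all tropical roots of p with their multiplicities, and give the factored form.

hull edge (i=0, c=0) to (i=1, c=1): slope 1, span 1
hull edge (i=1, c=1) to (i=4, c=-1): slope -2/3, span 3
Factored form: p(x) = -1 ⊗ (x ⊕ (-1)) ⊗ (x ⊕ 2/3) ⊗ (x ⊕ 2/3) ⊗ (x ⊕ 2/3)
Answer: roots = -1 (mult 1), 2/3 (mult 3)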